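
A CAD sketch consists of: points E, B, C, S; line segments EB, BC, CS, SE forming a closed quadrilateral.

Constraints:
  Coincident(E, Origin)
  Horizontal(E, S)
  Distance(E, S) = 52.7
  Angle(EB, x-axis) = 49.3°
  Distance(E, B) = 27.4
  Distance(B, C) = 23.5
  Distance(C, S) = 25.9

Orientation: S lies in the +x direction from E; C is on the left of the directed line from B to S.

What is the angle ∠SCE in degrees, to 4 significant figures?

86.88°

E is at the origin; E and S share the same y with |ES| = 52.7 and S in +x, so S = (52.7, 0). EB runs at 49.3° with |EB| = 27.4, so B = (17.87, 20.77). C is determined by |BC| = 23.5 and |CS| = 25.9 together: it lies at the intersection of circle(B, 23.5) and circle(S, 25.9). With |BS| = 40.56, the foot of the radical line on BS is 18.82 from B and the perpendicular offset is √(23.5² − 18.82²) = 14.08. Taking the left-of-BS solution: C = (41.24, 23.23).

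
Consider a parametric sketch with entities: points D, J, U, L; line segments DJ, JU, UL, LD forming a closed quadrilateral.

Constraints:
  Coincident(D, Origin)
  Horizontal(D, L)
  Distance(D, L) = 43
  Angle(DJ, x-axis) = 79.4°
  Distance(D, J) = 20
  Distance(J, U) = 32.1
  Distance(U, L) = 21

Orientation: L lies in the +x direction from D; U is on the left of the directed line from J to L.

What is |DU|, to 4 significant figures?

40.85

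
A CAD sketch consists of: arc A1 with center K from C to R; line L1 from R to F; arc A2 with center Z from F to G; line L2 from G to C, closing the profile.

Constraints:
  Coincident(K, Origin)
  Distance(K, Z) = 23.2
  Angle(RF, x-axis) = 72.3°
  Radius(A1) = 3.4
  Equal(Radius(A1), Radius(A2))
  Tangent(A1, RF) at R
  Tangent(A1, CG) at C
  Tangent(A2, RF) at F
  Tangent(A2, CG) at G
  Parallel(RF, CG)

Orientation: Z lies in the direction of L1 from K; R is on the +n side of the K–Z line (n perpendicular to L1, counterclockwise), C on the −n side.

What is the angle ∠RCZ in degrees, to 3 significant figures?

81.7°

The slot axis is L1's direction at 72.3°, so u = (cos 72.3°, sin 72.3°) = (0.304, 0.953) and n = (−sin 72.3°, cos 72.3°) = (-0.953, 0.304). K is at the origin and Z lies 23.2 along u from K, so Z = 23.2·u = (7.05, 22.1). Tangency of A1 to both parallel lines with radius 3.4 puts R and C at K ± 3.4·n: R = (-3.24, 1.03), C = (3.24, -1.03). Then cos ∠RCZ = CR·CZ / (|CR||CZ|), giving 81.7°.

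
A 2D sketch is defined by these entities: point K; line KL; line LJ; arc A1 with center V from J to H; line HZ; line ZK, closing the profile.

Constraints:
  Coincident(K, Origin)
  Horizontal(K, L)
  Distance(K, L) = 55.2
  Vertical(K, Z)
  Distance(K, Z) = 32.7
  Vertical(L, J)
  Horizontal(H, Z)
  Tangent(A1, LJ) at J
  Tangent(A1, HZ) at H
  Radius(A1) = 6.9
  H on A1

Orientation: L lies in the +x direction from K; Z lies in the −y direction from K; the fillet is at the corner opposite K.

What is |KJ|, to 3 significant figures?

60.9

K is at the origin; KL is horizontal with |KL| = 55.2 and L on the +x side, so L = (55.2, 0.00). K and Z share the same x with |KZ| = 32.7 and Z on the −y side, so Z = (0.00, -32.7). The virtual corner opposite K is at (55.2, -32.7). The tangent condition forces VJ to be normal to LJ and A1 meets HZ tangentially, so VH is at right angles to HZ, with radius 6.9, so the center V sits 6.9 in from both sides at V = (48.3, -25.8). That places the tangent points at J = (55.2, -25.8) on LJ and H = (48.3, -32.7) on HZ. Then |KJ| = |J − K| = 60.9.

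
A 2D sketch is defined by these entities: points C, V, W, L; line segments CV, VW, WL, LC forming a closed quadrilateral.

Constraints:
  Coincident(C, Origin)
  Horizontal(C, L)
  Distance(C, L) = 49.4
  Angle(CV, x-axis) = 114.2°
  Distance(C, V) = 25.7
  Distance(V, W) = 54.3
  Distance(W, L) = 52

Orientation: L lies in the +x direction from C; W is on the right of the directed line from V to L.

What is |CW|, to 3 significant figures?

28.9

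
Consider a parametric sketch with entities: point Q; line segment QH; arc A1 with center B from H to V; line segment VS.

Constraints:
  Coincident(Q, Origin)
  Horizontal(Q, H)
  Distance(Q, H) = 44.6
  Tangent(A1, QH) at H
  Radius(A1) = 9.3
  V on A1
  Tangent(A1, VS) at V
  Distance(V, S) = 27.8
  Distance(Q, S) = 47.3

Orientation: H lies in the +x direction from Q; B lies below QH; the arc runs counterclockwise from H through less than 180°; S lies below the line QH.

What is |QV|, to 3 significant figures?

36.3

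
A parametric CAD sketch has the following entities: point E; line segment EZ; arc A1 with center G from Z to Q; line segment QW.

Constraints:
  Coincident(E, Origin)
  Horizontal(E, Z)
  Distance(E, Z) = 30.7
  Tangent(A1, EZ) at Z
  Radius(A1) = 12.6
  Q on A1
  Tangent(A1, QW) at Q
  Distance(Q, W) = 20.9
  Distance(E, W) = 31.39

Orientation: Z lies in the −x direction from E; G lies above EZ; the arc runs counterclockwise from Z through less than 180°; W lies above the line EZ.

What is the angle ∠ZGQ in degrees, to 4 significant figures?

72.71°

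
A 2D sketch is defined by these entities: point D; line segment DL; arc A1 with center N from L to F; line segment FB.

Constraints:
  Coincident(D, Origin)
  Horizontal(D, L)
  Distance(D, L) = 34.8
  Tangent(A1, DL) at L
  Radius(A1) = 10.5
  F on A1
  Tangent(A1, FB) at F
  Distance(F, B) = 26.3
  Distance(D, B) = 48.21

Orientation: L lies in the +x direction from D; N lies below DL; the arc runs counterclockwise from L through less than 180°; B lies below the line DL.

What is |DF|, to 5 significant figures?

27.452

D is at the origin; DL is horizontal with |DL| = 34.8 and L on the +x side, so L = (34.800, 0.0000). The tangent condition forces NL to be normal to DL, so N = L + (0, -10.5) = (34.800, -10.500). Since NF ⟂ FB (tangency), |NB| = √(10.5² + 26.3²) = 28.319 regardless of where F sits on A1. So B lies on both circle(D, 48.21) and circle(N, 28.319); the below-DL intersection is B = (29.306, -38.280). F is the foot of the tangent from B: F = (24.478, -12.427).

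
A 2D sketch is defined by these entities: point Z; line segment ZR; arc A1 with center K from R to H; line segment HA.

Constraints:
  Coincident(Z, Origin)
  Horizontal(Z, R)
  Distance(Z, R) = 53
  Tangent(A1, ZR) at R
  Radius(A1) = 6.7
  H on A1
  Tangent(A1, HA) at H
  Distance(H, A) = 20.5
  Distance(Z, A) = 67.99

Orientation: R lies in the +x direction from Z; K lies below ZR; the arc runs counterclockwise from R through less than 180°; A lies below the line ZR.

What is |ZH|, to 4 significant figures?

49.63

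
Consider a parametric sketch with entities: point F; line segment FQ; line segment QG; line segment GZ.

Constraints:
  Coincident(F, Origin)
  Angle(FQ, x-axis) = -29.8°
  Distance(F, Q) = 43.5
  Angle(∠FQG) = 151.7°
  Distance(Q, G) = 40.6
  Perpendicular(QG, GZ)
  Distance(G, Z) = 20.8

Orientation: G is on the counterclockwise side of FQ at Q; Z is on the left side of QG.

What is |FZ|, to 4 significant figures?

78.90

∠FQG = 151.7°, so QG runs at -29.8° + (180° − 151.7°) = -1.500° from the x-axis; with |QG| = 40.6, G = Q + 40.6·(cos -1.500°, sin -1.500°) = (78.33, -22.68). QG ⟂ GZ; with |GZ| = 20.8 on the left of QG, Z = G + 20.8·(0.02618, 0.9997) = (78.88, -1.888). Then |FZ| = |Z − F| = 78.90.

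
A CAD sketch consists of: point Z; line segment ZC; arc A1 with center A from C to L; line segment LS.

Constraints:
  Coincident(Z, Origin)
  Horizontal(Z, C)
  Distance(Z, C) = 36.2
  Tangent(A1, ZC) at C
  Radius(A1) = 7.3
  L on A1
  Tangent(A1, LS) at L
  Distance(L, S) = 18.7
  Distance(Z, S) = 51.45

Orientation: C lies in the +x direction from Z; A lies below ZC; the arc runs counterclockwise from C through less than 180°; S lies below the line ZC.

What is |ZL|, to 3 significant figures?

33.6

Checks: |AL| = 7.300 ✓; ∠(AL, LS) = 90.00° ✓; |LS| = 18.70 ✓; |ZS| = 51.45 ✓.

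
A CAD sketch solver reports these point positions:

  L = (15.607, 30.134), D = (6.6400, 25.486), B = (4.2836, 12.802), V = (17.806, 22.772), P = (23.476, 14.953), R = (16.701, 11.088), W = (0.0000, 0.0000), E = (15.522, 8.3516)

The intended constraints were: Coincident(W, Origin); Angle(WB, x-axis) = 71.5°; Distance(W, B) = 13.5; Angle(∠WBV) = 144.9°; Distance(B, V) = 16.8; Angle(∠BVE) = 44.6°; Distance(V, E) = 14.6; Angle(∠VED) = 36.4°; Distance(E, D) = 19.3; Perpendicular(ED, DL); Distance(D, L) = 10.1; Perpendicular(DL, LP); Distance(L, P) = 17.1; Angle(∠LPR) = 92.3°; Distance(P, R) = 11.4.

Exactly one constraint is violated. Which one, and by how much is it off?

Distance(P, R) = 11.4 — off by 3.60.

W = (0.00, 0.00) ✓; WB at 71.50° ✓; |WB| = 13.50 ✓; ∠WBV = 144.9° ✓; |BV| = 16.80 ✓; ∠BVE = 44.60° ✓; |VE| = 14.60 ✓; ∠VED = 36.40° ✓; |ED| = 19.30 ✓; ∠(ED, DL) = 90.00° ✓; |DL| = 10.10 ✓; ∠(DL, LP) = 90.00° ✓; |LP| = 17.10 ✓; ∠LPR = 92.30° ✓; |PR| = 7.800 ✗.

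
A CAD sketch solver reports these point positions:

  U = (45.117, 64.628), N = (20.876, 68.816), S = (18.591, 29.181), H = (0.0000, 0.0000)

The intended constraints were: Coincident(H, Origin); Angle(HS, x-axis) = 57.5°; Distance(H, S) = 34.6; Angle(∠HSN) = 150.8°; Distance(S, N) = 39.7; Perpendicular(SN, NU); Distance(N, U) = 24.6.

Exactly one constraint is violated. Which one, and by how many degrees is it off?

Perpendicular(SN, NU) — off by 6.50°.

H = (0.00, 0.00) ✓; HS at 57.50° ✓; |HS| = 34.60 ✓; ∠HSN = 150.8° ✓; |SN| = 39.70 ✓; ∠(SN, NU) = 96.50° ✗; |NU| = 24.60 ✓.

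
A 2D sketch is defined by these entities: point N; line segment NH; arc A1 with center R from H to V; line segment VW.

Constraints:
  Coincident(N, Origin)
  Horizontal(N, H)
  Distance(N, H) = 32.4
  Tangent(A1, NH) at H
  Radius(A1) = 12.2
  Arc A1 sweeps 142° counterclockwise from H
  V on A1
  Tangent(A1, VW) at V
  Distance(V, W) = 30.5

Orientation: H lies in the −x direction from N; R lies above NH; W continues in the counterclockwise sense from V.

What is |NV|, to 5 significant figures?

33.095

N is at the origin; NH is horizontal with |NH| = 32.4 and H on the −x side, so H = (-32.400, 0.0000). Tangency of A1 to NH means the radius RH is perpendicular to NH, so R = H + (0, 12.2) = (-32.400, 12.200). On A1, H sits at bearing -90° from R; a 142° counterclockwise sweep puts V at bearing 52°, so V = R + 12.2·(cos 52°, sin 52°) = (-24.889, 21.814). Then |NV| = |V − N| = 33.095.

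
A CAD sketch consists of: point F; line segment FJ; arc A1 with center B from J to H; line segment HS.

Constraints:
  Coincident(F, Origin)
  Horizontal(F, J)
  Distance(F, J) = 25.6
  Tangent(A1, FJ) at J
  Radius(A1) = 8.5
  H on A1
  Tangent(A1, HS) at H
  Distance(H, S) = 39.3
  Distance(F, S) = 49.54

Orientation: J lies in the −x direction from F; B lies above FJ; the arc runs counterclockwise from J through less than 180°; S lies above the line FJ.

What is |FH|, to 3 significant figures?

18.9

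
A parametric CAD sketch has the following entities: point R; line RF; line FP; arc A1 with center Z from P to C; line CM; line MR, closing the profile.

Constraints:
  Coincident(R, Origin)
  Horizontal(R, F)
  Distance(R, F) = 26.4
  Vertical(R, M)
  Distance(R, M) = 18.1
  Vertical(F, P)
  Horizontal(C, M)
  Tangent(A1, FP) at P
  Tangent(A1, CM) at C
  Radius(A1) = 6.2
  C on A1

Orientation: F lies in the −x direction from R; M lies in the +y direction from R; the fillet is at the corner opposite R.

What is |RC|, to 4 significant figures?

27.12

R is at the origin; RF is horizontal with |RF| = 26.4 and F on the −x side, so F = (-26.40, 0.000). RM is vertical with |RM| = 18.1 and M on the +y side, so M = (0.000, 18.10). The virtual corner opposite R is at (-26.40, 18.10). The tangent condition forces ZP to be normal to FP and since A1 is tangent to CM there, ZC ⟂ CM, with radius 6.2, so the center Z sits 6.2 in from both sides at Z = (-20.20, 11.90). That places the tangent points at P = (-26.40, 11.90) on FP and C = (-20.20, 18.10) on CM. Then |RC| = |C − R| = 27.12.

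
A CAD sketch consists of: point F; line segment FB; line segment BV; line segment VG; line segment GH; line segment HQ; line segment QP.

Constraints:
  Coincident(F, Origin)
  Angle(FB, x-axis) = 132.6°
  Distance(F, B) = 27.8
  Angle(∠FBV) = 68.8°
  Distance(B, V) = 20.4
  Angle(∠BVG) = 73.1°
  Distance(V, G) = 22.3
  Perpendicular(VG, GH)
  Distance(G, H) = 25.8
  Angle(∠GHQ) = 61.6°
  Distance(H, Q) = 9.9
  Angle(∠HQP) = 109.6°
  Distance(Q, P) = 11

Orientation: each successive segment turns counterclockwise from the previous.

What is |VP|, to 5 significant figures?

18.379

F is at the origin; FB runs at 132.6° with length 27.8, so B = (-18.817, 20.463). ∠FBV = 68.8° gives BV at -116.20° from the x-axis; with |BV| = 20.4, V = (-27.824, 2.1594). ∠BVG = 73.1° gives VG at -9.3000° from the x-axis; with |VG| = 22.3, G = (-5.8170, -1.4443). VG ⟂ GH, so GH runs at 80.700°; with |GH| = 25.8, H = (-1.6476, 24.017). ∠GHQ = 61.6° gives HQ at -160.90° from the x-axis; with |HQ| = 9.9, Q = (-11.003, 20.777). ∠HQP = 109.6° gives QP at -90.500° from the x-axis; with |QP| = 11.0, P = (-11.099, 9.7775). Then |VP| = |P − V| = 18.379.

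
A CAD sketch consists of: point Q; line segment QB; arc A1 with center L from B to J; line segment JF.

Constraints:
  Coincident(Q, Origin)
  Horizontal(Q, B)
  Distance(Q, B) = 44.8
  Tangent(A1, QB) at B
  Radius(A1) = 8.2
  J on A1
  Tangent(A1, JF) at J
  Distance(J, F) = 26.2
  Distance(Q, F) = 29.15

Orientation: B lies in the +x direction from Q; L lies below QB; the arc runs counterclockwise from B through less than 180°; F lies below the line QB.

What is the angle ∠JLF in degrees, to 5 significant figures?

72.621°

Checks: |LJ| = 8.200 ✓; ∠(LJ, JF) = 90.00° ✓; |JF| = 26.20 ✓; |QF| = 29.15 ✓.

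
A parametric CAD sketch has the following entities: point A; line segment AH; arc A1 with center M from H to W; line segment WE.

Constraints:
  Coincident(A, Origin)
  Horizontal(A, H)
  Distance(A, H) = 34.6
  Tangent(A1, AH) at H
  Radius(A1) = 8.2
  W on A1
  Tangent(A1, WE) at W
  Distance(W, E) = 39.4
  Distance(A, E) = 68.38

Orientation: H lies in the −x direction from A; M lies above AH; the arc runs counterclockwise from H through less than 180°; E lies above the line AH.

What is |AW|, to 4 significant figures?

31.00

Checks: |MW| = 8.200 ✓; ∠(MW, WE) = 90.00° ✓; |WE| = 39.40 ✓; |AE| = 68.38 ✓.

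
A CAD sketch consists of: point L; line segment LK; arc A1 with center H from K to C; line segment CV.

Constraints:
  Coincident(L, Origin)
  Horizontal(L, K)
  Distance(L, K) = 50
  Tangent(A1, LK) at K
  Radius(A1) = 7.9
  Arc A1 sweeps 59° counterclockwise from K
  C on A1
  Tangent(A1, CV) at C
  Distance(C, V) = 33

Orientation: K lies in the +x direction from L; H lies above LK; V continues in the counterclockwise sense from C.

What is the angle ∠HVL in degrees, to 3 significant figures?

22.0°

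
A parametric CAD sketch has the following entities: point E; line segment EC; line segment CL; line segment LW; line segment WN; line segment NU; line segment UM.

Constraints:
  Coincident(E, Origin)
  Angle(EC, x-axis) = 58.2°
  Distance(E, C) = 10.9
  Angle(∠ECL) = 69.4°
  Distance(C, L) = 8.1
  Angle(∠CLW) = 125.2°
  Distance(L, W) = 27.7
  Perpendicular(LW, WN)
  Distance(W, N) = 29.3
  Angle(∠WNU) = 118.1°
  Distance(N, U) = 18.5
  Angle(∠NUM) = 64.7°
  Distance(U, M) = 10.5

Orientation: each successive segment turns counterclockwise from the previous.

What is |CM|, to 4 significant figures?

26.05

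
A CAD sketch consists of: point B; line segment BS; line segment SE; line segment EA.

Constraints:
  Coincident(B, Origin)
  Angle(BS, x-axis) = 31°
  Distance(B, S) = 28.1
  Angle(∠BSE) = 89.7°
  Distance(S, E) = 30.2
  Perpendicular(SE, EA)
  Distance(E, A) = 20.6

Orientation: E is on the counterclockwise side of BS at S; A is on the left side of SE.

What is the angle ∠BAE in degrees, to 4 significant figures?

104.0°

B is at the origin; BS runs at 31.0° with length 28.1, so S = 28.1·(cos 31.0°, sin 31.0°) = (24.09, 14.47). ∠BSE = 89.7°, so SE runs at 31.0° + (180° − 89.7°) = 121.3° from the x-axis; with |SE| = 30.2, E = S + 30.2·(cos 121.3°, sin 121.3°) = (8.397, 40.28). SE ⟂ EA; with |EA| = 20.6 on the left of SE, A = E + 20.6·(-0.8545, -0.5195) = (-9.205, 29.58). Then cos ∠BAE = AB·AE / (|AB||AE|), giving 104.0°.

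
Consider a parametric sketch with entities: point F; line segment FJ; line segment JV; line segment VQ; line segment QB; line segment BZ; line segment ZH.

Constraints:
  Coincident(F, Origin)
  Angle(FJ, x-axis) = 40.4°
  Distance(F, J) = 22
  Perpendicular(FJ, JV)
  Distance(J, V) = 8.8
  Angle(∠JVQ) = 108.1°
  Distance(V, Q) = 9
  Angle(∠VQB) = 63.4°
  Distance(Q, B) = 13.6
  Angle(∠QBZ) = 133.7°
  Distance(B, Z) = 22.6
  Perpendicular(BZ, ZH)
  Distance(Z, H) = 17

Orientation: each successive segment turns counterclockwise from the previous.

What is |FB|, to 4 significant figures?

15.57

∠JVQ = 108.1° gives VQ at -157.7° from the x-axis; with |VQ| = 9.0, Q = (2.724, 17.55). ∠VQB = 63.4° gives QB at -41.10° from the x-axis; with |QB| = 13.6, B = (12.97, 8.605). Then |FB| = |B − F| = 15.57.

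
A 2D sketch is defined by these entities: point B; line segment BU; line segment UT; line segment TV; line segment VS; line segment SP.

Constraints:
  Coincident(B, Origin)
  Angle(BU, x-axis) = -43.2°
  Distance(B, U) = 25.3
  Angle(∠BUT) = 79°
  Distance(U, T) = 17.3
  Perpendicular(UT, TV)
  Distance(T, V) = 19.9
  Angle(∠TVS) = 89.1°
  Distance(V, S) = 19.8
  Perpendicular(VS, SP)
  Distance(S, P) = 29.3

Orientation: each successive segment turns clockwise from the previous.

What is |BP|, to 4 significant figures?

35.22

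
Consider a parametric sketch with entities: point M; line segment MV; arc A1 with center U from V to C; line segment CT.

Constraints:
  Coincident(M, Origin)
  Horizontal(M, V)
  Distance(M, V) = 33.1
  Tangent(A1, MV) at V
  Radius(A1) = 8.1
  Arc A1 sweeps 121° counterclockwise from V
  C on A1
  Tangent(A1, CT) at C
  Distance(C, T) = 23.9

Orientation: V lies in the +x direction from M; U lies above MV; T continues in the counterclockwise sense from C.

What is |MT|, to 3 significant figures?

42.9

M is at the origin; M and V share the same y with |MV| = 33.1 and V on the +x side, so V = (33.1, 0.00). Since A1 is tangent to MV there, UV ⟂ MV, so U = V + (0, 8.1) = (33.1, 8.10). On A1, V sits at bearing -90° from U; a 121° counterclockwise sweep puts C at bearing 31°, so C = U + 8.1·(cos 31°, sin 31°) = (40.0, 12.3). Tangency of A1 to CT means the radius UC is perpendicular to CT, so CT runs along (−sin 31°, cos 31°); with |CT| = 23.9, T = (27.7, 32.8). Then |MT| = |T − M| = 42.9.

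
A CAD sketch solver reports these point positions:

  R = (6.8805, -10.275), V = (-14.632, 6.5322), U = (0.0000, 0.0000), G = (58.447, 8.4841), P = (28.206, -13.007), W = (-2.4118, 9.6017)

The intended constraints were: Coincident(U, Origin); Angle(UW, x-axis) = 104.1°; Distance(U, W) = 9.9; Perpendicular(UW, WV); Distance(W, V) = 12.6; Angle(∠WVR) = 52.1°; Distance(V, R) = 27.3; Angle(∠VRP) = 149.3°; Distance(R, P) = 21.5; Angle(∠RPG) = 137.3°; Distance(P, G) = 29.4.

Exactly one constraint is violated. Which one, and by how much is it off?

Distance(P, G) = 29.4 — off by 7.70.

U = (0.00, 0.00) ✓; UW at 104.1° ✓; |UW| = 9.900 ✓; ∠(UW, WV) = 90.00° ✓; |WV| = 12.60 ✓; ∠WVR = 52.10° ✓; |VR| = 27.30 ✓; ∠VRP = 149.3° ✓; |RP| = 21.50 ✓; ∠RPG = 137.3° ✓; |PG| = 37.10 ✗.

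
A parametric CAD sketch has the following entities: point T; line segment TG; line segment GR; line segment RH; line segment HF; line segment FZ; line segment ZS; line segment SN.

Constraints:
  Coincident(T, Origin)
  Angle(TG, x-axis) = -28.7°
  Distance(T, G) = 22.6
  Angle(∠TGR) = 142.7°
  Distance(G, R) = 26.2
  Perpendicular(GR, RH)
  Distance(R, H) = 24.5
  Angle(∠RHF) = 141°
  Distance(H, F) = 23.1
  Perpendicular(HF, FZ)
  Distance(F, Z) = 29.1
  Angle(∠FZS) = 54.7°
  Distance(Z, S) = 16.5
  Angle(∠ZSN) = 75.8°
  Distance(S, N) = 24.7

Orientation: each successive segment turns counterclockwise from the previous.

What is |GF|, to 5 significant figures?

44.025

T is at the origin; TG runs at -28.7° with length 22.6, so G = (19.824, -10.853). ∠TGR = 142.7° gives GR at 8.6000° from the x-axis; with |GR| = 26.2, R = (45.729, -6.9352). The perpendicularity gives RH at right angles to GR, so RH runs at 98.600°; with |RH| = 24.5, H = (42.065, 17.289). ∠RHF = 141.0° gives HF at 137.60° from the x-axis; with |HF| = 23.1, F = (25.007, 32.866). Then |GF| = |F − G| = 44.025.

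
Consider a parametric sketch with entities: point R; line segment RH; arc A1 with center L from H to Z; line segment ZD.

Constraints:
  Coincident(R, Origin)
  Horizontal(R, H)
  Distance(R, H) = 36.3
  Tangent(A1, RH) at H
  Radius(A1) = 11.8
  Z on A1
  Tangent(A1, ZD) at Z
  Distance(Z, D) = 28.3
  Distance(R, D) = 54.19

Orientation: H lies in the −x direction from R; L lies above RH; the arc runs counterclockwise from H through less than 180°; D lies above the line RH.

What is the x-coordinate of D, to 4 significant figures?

-33.80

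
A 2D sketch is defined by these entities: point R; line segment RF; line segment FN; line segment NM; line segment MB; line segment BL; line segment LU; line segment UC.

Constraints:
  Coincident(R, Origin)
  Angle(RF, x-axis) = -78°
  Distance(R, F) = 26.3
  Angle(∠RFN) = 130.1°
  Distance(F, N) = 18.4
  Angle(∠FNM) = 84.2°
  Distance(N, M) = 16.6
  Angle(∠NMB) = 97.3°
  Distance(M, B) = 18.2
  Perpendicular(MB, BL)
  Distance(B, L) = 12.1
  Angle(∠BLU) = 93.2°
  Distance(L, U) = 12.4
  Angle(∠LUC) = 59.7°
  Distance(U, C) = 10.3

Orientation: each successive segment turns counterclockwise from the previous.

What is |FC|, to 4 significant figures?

14.52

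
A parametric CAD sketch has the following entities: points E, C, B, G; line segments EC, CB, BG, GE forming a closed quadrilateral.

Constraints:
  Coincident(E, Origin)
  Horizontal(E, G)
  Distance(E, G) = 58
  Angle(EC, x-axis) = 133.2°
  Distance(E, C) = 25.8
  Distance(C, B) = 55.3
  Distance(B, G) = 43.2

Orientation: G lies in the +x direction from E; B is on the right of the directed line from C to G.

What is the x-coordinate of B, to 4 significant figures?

20.41

Checks: |CB| = 55.30 ✓; |BG| = 43.20 ✓.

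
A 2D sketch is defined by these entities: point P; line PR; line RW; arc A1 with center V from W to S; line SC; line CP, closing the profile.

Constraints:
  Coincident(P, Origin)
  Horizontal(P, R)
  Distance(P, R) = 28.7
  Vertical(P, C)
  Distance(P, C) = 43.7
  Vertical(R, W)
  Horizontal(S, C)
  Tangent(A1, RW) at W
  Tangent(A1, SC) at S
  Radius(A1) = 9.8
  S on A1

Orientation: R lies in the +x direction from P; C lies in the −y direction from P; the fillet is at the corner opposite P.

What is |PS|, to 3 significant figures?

47.6

P is at the origin; P and R share the same y with |PR| = 28.7 and R on the +x side, so R = (28.7, 0.00). PC is vertical with |PC| = 43.7 and C on the −y side, so C = (0.00, -43.7). The virtual corner opposite P is at (28.7, -43.7). Tangency of A1 to RW means the radius VW is perpendicular to RW and tangency of A1 to SC means the radius VS is perpendicular to SC, with radius 9.8, so the center V sits 9.8 in from both sides at V = (18.9, -33.9). That places the tangent points at W = (28.7, -33.9) on RW and S = (18.9, -43.7) on SC. Then |PS| = |S − P| = 47.6.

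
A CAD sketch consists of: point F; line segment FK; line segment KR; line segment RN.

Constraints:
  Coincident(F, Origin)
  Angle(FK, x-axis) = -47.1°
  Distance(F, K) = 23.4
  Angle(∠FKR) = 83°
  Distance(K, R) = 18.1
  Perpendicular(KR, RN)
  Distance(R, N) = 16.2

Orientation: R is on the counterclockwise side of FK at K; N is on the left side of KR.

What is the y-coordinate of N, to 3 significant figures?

7.14

F is at the origin; FK runs at -47.1° with length 23.4, so K = 23.4·(cos -47.1°, sin -47.1°) = (15.9, -17.1). ∠FKR = 83.0°, so KR runs at -47.1° + (180° − 83.0°) = 49.9° from the x-axis; with |KR| = 18.1, R = K + 18.1·(cos 49.9°, sin 49.9°) = (27.6, -3.30). KR ⟂ RN; with |RN| = 16.2 on the left of KR, N = R + 16.2·(-0.765, 0.644) = (15.2, 7.14). So N.y = 7.14.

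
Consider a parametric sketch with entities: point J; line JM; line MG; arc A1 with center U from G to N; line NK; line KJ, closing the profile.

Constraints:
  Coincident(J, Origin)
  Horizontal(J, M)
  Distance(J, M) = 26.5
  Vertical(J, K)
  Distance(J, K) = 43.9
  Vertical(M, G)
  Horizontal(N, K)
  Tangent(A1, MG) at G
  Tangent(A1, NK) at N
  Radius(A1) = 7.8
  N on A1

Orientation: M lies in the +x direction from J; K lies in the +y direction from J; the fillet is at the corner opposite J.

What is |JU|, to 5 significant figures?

40.656

J is at the origin; JM is horizontal with |JM| = 26.5 and M on the +x side, so M = (26.500, 0.0000). J and K share the same x with |JK| = 43.9 and K on the +y side, so K = (0.0000, 43.900). The virtual corner opposite J is at (26.500, 43.900). The tangent condition forces UG to be normal to MG and A1 meets NK tangentially, so UN is at right angles to NK, with radius 7.8, so the center U sits 7.8 in from both sides at U = (18.700, 36.100). Then |JU| = |U − J| = 40.656.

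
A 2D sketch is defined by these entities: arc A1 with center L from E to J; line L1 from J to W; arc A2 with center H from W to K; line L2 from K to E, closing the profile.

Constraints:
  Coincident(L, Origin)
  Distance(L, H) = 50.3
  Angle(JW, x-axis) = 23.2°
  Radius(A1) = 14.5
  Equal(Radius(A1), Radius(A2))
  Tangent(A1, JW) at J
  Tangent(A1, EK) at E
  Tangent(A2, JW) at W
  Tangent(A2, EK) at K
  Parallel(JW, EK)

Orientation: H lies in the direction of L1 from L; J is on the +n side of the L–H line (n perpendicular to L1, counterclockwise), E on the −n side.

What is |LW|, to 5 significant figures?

52.348

The slot axis is L1's direction at 23.2°, so u = (cos 23.2°, sin 23.2°) = (0.91914, 0.39394) and n = (−sin 23.2°, cos 23.2°) = (-0.39394, 0.91914). L is at the origin and H lies 50.3 along u from L, so H = 50.3·u = (46.233, 19.815). Tangency of A1 to both parallel lines with radius 14.5 puts J and E at L ± 14.5·n: J = (-5.7122, 13.327), E = (5.7122, -13.327). Equal radii place W and K the same way about H: W = H + 14.5·n = (40.520, 33.143), K = H − 14.5·n = (51.945, 6.4878). Then |LW| = |W − L| = 52.348.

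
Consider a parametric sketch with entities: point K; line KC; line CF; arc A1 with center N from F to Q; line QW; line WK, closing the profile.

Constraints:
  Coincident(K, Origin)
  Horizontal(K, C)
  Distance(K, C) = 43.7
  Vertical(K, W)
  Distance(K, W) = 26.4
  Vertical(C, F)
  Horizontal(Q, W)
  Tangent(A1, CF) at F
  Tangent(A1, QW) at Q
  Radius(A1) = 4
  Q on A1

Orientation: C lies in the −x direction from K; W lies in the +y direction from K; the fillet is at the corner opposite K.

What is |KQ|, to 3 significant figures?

47.7

K is at the origin; KC is horizontal with |KC| = 43.7 and C on the −x side, so C = (-43.7, 0.00). KW is vertical with |KW| = 26.4 and W on the +y side, so W = (0.00, 26.4). The virtual corner opposite K is at (-43.7, 26.4). Since A1 is tangent to CF there, NF ⟂ CF and since A1 is tangent to QW there, NQ ⟂ QW, with radius 4.0, so the center N sits 4.0 in from both sides at N = (-39.7, 22.4). That places the tangent points at F = (-43.7, 22.4) on CF and Q = (-39.7, 26.4) on QW. Then |KQ| = |Q − K| = 47.7.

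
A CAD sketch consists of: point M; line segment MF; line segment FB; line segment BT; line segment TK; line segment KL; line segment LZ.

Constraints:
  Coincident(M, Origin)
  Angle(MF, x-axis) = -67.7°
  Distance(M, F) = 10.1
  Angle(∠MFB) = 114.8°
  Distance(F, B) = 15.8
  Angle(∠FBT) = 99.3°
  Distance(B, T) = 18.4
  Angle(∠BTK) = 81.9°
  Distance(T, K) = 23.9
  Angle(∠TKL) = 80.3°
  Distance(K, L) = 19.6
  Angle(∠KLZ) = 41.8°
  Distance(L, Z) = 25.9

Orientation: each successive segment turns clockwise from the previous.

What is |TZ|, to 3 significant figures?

7.32

∠TKL = 80.3° gives KL at -51.4° from the x-axis; with |KL| = 19.6, L = (5.88, -8.21). ∠KLZ = 41.8° gives LZ at 170° from the x-axis; with |LZ| = 25.9, Z = (-19.7, -3.89). Then |TZ| = |Z − T| = 7.32.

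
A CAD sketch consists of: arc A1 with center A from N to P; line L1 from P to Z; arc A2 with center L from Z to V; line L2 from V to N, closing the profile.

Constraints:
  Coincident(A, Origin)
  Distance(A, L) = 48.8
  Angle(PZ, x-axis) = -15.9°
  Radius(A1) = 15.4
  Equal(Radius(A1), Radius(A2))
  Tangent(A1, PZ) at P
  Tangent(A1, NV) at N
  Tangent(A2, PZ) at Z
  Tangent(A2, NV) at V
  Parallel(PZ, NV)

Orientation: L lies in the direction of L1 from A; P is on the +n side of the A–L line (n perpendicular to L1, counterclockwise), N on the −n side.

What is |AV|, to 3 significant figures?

51.2

Tangency of A1 to both parallel lines with radius 15.4 puts P and N at A ± 15.4·n: P = (4.22, 14.8), N = (-4.22, -14.8). Equal radii place Z and V the same way about L: Z = L + 15.4·n = (51.2, 1.44), V = L − 15.4·n = (42.7, -28.2). Then |AV| = |V − A| = 51.2.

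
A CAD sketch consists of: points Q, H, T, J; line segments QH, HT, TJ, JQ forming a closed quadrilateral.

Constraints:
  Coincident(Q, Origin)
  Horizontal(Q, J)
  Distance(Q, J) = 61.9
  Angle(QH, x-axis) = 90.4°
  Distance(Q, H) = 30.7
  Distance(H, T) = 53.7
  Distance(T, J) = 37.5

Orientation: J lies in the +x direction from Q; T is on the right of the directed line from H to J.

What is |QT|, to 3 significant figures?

31.5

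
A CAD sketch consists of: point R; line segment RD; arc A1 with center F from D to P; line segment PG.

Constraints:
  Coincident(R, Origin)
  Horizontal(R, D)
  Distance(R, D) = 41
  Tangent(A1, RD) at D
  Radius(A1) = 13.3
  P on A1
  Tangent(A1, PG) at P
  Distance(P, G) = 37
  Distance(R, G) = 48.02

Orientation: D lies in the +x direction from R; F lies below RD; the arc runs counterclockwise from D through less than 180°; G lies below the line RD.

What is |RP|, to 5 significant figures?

29.805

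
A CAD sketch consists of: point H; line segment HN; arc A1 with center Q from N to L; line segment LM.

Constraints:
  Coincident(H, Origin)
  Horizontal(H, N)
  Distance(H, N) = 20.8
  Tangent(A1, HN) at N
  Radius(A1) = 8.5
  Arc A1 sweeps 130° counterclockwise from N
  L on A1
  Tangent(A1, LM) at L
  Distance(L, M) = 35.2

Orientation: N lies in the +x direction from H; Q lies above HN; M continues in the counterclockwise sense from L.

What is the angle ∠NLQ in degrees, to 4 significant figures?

25.00°

A1 meets HN tangentially, so QN is at right angles to HN, so Q = N + (0, 8.5) = (20.80, 8.500). On A1, N sits at bearing -90° from Q; a 130° counterclockwise sweep puts L at bearing 40°, so L = Q + 8.5·(cos 40°, sin 40°) = (27.31, 13.96). Then cos ∠NLQ = LN·LQ / (|LN||LQ|), giving 25.00°.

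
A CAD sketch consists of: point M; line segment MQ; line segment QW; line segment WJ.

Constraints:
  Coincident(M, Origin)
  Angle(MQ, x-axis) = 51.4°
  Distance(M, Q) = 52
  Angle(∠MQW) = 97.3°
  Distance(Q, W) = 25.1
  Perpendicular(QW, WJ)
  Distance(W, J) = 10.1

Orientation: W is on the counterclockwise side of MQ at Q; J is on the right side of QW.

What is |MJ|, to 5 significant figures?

69.351

M is at the origin; MQ runs at 51.4° with length 52.0, so Q = 52.0·(cos 51.4°, sin 51.4°) = (32.442, 40.639). ∠MQW = 97.3°, so QW runs at 51.4° + (180° − 97.3°) = 134.10° from the x-axis; with |QW| = 25.1, W = Q + 25.1·(cos 134.10°, sin 134.10°) = (14.974, 58.664). QW ⟂ WJ; with |WJ| = 10.1 on the right of QW, J = W + 10.1·(0.71813, 0.69591) = (22.227, 65.693). Then |MJ| = |J − M| = 69.351.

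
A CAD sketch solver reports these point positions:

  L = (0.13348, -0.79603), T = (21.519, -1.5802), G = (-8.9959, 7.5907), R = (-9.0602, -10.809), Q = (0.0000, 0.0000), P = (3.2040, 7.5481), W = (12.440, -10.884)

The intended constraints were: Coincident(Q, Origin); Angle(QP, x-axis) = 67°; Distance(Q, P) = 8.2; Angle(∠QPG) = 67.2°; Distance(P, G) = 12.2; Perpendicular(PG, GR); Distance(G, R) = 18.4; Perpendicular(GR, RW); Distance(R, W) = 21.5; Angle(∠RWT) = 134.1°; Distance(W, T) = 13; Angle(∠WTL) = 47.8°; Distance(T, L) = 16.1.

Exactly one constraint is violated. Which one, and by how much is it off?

Distance(T, L) = 16.1 — off by 5.30.

Q = (0.00, 0.00) ✓; QP at 67.00° ✓; |QP| = 8.200 ✓; ∠QPG = 67.20° ✓; |PG| = 12.20 ✓; ∠(PG, GR) = 90.00° ✓; |GR| = 18.40 ✓; ∠(GR, RW) = 90.00° ✓; |RW| = 21.50 ✓; ∠RWT = 134.1° ✓; |WT| = 13.00 ✓; ∠WTL = 47.80° ✓; |TL| = 21.40 ✗.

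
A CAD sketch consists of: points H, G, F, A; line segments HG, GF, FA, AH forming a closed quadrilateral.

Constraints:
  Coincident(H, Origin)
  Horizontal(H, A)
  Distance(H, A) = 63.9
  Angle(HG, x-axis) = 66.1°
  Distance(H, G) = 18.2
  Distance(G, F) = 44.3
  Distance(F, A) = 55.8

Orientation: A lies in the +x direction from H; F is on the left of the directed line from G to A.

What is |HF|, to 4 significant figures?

61.80

Checks: |GF| = 44.30 ✓; |FA| = 55.80 ✓.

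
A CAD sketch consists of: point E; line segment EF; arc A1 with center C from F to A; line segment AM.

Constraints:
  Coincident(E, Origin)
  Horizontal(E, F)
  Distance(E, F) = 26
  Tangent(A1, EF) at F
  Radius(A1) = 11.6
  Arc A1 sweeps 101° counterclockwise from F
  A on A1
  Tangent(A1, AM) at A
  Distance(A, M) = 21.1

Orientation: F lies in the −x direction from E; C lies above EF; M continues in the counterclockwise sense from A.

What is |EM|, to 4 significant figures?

39.24

E is at the origin; E and F share the same y with |EF| = 26.0 and F on the −x side, so F = (-26.00, 0.000). The tangent condition forces CF to be normal to EF, so C = F + (0, 11.6) = (-26.00, 11.60). On A1, F sits at bearing -90° from C; a 101° counterclockwise sweep puts A at bearing 11°, so A = C + 11.6·(cos 11°, sin 11°) = (-14.61, 13.81). The tangent condition forces CA to be normal to AM, so AM runs along (−sin 11°, cos 11°); with |AM| = 21.1, M = (-18.64, 34.53). Then |EM| = |M − E| = 39.24.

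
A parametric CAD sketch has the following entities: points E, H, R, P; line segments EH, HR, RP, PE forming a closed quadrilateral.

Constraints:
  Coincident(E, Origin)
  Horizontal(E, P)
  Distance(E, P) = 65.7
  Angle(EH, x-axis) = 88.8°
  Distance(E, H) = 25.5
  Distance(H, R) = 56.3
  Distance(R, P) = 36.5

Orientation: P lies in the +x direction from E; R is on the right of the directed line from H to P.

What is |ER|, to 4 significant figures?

39.68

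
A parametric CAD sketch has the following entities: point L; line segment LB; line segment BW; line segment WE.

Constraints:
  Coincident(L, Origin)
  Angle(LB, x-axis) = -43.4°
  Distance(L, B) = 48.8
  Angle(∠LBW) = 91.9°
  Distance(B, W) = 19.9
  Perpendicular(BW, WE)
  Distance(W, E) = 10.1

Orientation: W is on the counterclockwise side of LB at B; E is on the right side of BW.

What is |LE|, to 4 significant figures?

62.68

∠LBW = 91.9°, so BW runs at -43.4° + (180° − 91.9°) = 44.70° from the x-axis; with |BW| = 19.9, W = B + 19.9·(cos 44.70°, sin 44.70°) = (49.60, -19.53). The perpendicularity gives WE at right angles to BW; with |WE| = 10.1 on the right of BW, E = W + 10.1·(0.7034, -0.7108) = (56.71, -26.71). Then |LE| = |E − L| = 62.68.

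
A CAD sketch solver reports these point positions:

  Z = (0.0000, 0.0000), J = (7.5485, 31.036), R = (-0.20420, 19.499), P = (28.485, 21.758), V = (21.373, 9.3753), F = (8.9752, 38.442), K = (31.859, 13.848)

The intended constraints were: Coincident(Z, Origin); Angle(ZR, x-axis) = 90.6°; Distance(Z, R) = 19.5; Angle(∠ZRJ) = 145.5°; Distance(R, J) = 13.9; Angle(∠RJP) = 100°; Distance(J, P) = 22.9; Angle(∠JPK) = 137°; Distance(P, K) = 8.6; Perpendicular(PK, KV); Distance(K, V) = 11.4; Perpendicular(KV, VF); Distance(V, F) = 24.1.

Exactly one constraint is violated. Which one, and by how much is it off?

Distance(V, F) = 24.1 — off by 7.50.

Z = (0.00, 0.00) ✓; ZR at 90.60° ✓; |ZR| = 19.50 ✓; ∠ZRJ = 145.5° ✓; |RJ| = 13.90 ✓; ∠RJP = 100.0° ✓; |JP| = 22.90 ✓; ∠JPK = 137.0° ✓; |PK| = 8.600 ✓; ∠(PK, KV) = 90.00° ✓; |KV| = 11.40 ✓; ∠(KV, VF) = 90.00° ✓; |VF| = 31.60 ✗.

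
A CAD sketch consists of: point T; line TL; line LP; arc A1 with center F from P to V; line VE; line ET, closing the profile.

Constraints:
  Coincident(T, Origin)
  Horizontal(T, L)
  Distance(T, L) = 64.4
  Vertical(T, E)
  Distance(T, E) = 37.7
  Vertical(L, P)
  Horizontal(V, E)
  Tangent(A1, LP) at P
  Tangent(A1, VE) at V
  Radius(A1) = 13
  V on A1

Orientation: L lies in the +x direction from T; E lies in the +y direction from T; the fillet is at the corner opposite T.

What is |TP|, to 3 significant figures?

69.0

The virtual corner opposite T is at (64.4, 37.7). Since A1 is tangent to LP there, FP ⟂ LP and A1 meets VE tangentially, so FV is at right angles to VE, with radius 13.0, so the center F sits 13.0 in from both sides at F = (51.4, 24.7). That places the tangent points at P = (64.4, 24.7) on LP and V = (51.4, 37.7) on VE. Then |TP| = |P − T| = 69.0.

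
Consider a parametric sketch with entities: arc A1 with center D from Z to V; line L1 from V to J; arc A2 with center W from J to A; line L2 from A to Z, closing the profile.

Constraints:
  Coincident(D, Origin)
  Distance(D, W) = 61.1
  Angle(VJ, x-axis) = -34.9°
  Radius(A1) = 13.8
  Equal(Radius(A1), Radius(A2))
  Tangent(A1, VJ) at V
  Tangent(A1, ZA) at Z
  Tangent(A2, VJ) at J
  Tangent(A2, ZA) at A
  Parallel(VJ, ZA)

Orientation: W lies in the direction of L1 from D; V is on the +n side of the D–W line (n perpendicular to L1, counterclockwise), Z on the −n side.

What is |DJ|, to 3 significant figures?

62.6

Tangency of A1 to both parallel lines with radius 13.8 puts V and Z at D ± 13.8·n: V = (7.90, 11.3), Z = (-7.90, -11.3). Equal radii place J and A the same way about W: J = W + 13.8·n = (58.0, -23.6), A = W − 13.8·n = (42.2, -46.3). Then |DJ| = |J − D| = 62.6.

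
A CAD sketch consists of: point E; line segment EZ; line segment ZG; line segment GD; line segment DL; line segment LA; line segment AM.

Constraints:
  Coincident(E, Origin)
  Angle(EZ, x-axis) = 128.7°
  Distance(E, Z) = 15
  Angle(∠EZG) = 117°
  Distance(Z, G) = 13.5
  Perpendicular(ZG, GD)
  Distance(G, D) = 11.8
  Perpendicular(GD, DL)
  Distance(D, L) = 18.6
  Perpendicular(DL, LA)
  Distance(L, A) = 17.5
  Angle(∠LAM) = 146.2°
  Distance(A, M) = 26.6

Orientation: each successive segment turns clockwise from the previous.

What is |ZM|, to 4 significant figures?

29.45

E is at the origin; EZ runs at 128.7° with length 15.0, so Z = (-9.379, 11.71). ∠EZG = 117.0° gives ZG at 65.70° from the x-axis; with |ZG| = 13.5, G = (-3.823, 24.01). ZG ⟂ GD, so GD runs at -24.30°; with |GD| = 11.8, D = (6.931, 19.15). GD is perpendicular to DL, so DL runs at -114.3°; with |DL| = 18.6, L = (-0.7228, 2.202). DL ⟂ LA, so LA runs at 155.7°; with |LA| = 17.5, A = (-16.67, 9.404). ∠LAM = 146.2° gives AM at 121.9° from the x-axis; with |AM| = 26.6, M = (-30.73, 31.99). Then |ZM| = |M − Z| = 29.45.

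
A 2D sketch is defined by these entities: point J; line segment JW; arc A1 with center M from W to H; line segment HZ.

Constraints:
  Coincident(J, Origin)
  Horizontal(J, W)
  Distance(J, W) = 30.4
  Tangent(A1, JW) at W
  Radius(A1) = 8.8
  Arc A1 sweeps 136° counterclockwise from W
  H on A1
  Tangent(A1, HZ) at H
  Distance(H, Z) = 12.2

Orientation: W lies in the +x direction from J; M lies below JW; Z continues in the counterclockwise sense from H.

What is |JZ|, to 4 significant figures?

40.62

J is at the origin; J and W share the same y with |JW| = 30.4 and W on the +x side, so W = (30.40, 0.000). Tangency of A1 to JW means the radius MW is perpendicular to JW, so M = W + (0, -8.8) = (30.40, -8.800). On A1, W sits at bearing 90° from M; a 136° counterclockwise sweep puts H at bearing 226°, so H = M + 8.8·(cos 226°, sin 226°) = (24.29, -15.13). Since A1 is tangent to HZ there, MH ⟂ HZ, so HZ runs along (−sin 226°, cos 226°); with |HZ| = 12.2, Z = (33.06, -23.61). Then |JZ| = |Z − J| = 40.62.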